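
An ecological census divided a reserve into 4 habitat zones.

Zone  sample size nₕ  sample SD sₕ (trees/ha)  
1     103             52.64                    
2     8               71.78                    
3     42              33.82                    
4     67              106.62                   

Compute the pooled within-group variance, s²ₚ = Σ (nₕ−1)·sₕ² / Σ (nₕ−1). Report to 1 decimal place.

Degrees of freedom: 102 + 7 + 41 + 66 = 216.
Σ(nₕ−1)sₕ² = 102·2770.9696 + 7·5152.3684 + 41·1143.7924 + 66·11367.8244 = 1115877.3768.
s²ₚ = 1115877.3768 / 216 = 5166.099... → 5166.1.

5166.1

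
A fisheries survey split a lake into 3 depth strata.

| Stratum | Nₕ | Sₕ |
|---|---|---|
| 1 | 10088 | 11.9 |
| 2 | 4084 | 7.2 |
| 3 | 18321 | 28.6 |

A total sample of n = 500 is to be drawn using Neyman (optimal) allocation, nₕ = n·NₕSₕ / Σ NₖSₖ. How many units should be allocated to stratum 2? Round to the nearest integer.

Σ NₕSₕ = 10088·11.9 + 4084·7.2 + 18321·28.6 = 673432.6.
Share for 2: 29404.8/673432.6 = 0.04366.
n_2 = 500 × 0.04366 = 21.832... → 22.

22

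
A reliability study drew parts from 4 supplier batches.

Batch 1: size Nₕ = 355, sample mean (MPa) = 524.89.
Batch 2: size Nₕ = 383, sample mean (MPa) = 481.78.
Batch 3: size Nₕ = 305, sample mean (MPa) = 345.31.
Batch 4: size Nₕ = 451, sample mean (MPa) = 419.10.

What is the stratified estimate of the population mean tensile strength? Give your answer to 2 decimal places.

445.24

N = 355 + 383 + 305 + 451 = 1494.
Weight each subgroup mean by Nₕ/N and sum.
Σ Nₕx̄ₕ = 355·524.89 + 383·481.78 + 305·345.31 + 451·419.10 = 186335.95 + 184521.74 + 105319.55 + 189014.1 = 665191.34.
Divide by N: 665191.34 / 1494 = 445.2419... → 445.24.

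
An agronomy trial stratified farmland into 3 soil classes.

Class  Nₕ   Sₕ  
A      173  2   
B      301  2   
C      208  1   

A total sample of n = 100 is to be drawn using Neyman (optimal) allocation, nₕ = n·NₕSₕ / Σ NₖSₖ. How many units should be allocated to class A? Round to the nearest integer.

30

Σ NₕSₕ = 173·2 + 301·2 + 208·1 = 1156.
Share for A: 346/1156 = 0.29931.
n_A = 100 × 0.29931 = 29.931... → 30.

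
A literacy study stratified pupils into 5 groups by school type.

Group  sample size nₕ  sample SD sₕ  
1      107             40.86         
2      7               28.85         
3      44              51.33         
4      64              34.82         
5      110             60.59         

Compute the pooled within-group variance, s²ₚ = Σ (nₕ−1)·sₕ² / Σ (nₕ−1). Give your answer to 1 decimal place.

1: (107−1)·40.86² = 106·1669.5396 = 176971.1976
2: (7−1)·28.85² = 6·832.3225 = 4993.935
3: (44−1)·51.33² = 43·2634.7689 = 113295.0627
4: (64−1)·34.82² = 63·1212.4324 = 76383.2412
5: (110−1)·60.59² = 109·3671.1481 = 400155.1429
Numerator = 771798.5794; denominator = Σ(nₕ−1) = 327.
s²ₚ = 771798.5794/327 = 2360.240... → 2360.2.

2360.2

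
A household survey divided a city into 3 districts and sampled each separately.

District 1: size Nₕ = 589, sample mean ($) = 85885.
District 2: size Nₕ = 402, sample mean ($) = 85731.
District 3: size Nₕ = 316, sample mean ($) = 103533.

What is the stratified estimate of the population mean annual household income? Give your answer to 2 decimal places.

90104.48

x̄_st = (Σ Nₕx̄ₕ) / (Σ Nₕ) = (589·85885 + 402·85731 + 316·103533) / 1307
= 117766555 / 1307 = 90104.4797... → 90104.48.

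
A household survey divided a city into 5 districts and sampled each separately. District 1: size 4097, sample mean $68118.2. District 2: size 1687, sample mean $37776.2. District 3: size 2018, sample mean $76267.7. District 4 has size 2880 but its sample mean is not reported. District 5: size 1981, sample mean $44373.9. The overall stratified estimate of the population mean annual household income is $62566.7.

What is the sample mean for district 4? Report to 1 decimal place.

72104.3

N = 4097 + 1687 + 2018 + 2880 + 1981 = 12663.
Overall total = μ·N = 62566.7·12663 = 792282122.1.
Subtract the known strata: 4097·68118.2 + 1687·37776.2 + 2018·76267.7 + 1981·44373.9 = 584621629.3.
Remaining total for district 4: 792282122.1 − 584621629.3 = 207660492.8.
Divide by its size: 207660492.8 / 2880 = 72104.338... → 72104.3.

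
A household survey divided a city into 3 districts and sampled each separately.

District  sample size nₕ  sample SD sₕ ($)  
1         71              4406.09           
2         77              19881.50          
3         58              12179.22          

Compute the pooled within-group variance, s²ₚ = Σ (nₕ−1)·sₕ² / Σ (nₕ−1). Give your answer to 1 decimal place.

Degrees of freedom: 70 + 76 + 57 = 203.
Σ(nₕ−1)sₕ² = 70·19413629.0881 + 76·395274042.25 + 57·148333399.8084 = 39854785036.2458.
s²ₚ = 39854785036.2458 / 203 = 196328990.326... → 196328990.3.

196328990.3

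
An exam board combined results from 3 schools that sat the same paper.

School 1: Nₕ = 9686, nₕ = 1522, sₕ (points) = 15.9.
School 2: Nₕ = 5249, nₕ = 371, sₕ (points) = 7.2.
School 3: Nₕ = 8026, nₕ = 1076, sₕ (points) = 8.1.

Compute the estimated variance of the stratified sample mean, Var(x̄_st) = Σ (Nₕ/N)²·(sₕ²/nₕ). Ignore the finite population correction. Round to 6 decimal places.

0.044311

N = 22961. Term for each stratum: Wₕ²sₕ²/nₕ.
Var(x̄_st) = 0.029558809 + 0.007302350 + 0.007450312 = 0.044311471 → 0.044311.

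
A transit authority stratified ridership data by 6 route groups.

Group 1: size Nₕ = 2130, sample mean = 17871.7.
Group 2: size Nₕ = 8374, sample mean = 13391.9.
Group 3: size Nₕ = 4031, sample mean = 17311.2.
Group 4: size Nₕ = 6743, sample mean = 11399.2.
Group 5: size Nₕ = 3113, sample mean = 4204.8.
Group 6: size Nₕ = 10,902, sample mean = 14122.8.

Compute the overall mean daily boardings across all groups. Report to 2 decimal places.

N = 2130 + 8374 + 4031 + 6743 + 3113 + 10902 = 35293.
The stratified mean weights each stratum mean by its population share Nₕ/N.
Σ Nₕx̄ₕ = 2130·17871.7 + 8374·13391.9 + 4031·17311.2 + 6743·11399.2 + 3113·4204.8 + 10902·14122.8 = 38066721 + 112143770.6 + 69781447.2 + 76864805.6 + 13089542.4 + 153966765.6 = 463913052.4.
Divide by N: 463913052.4 / 35293 = 13144.6194... → 13144.62.

13144.62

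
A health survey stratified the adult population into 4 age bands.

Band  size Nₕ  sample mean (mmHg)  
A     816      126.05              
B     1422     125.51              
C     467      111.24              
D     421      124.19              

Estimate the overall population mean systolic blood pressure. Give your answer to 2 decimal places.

N = 816 + 1422 + 467 + 421 = 3126.
The stratified mean weights each stratum mean by its population share Nₕ/N.
Σ Nₕx̄ₕ = 816·126.05 + 1422·125.51 + 467·111.24 + 421·124.19 = 102856.8 + 178475.22 + 51949.08 + 52283.99 = 385565.09.
Divide by N: 385565.09 / 3126 = 123.3414... → 123.34.

123.34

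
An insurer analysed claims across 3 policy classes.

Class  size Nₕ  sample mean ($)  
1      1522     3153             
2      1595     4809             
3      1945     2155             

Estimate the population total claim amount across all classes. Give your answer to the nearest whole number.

16660696

1: 1522·3153 = 4798866
2: 1595·4809 = 7670355
3: 1945·2155 = 4191475
τ̂ = Σ Nₕx̄ₕ = 16660696.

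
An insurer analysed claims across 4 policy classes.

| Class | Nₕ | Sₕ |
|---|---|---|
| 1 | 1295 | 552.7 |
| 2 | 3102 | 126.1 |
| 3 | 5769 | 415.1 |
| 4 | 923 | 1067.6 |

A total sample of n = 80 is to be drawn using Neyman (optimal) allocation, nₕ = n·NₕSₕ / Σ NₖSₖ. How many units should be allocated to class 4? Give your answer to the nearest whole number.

Σ NₕSₕ = 1295·552.7 + 3102·126.1 + 5769·415.1 + 923·1067.6 = 4487015.4.
Share for 4: 985394.8/4487015.4 = 0.21961.
n_4 = 80 × 0.21961 = 17.569... → 18.

18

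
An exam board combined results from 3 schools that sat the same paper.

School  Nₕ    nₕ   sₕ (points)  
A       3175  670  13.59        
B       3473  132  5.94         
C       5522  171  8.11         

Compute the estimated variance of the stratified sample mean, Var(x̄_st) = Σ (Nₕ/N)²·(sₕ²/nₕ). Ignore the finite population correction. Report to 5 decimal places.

0.11972

N = 12170; Wₕ = Nₕ/N.
school A: (3175/12170)²·13.59²/670 = 0.01876162
school B: (3473/12170)²·5.94²/132 = 0.02176844
school C: (5522/12170)²·8.11²/171 = 0.07918761
Sum = 0.11971768 → 0.11972.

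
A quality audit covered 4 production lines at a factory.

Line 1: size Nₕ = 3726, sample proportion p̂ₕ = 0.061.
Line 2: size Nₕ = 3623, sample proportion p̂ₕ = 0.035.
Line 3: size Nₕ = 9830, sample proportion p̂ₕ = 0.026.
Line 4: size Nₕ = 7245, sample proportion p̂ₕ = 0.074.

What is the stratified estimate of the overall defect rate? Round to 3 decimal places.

Wₕ = Nₕ/N with N = 24424: 0.1526, 0.1483, 0.4025, 0.2966.
p̂_st = 0.1526·0.061 + 0.1483·0.035 + 0.4025·0.026 + 0.2966·0.074 ≈ 0.04691... → 0.047.

0.047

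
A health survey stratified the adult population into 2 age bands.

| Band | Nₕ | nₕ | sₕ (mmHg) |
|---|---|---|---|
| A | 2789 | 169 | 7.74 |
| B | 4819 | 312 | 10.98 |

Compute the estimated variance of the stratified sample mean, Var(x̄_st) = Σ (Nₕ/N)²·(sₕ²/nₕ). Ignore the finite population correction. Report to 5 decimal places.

N = 7608; Wₕ = Nₕ/N.
band A: (2789/7608)²·7.74²/169 = 0.04763775
band B: (4819/7608)²·10.98²/312 = 0.15503256
Sum = 0.20267031 → 0.20267.

0.20267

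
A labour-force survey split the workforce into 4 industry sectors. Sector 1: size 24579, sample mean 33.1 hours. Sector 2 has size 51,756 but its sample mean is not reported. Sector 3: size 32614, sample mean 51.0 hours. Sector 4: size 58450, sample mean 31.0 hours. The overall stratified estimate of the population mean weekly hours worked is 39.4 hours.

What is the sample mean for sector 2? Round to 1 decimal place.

44.6

N = 24579 + 51756 + 32614 + 58450 = 167399.
Overall total = μ·N = 39.4·167399 = 6595520.6.
Subtract the known strata: 24579·33.1 + 32614·51.0 + 58450·31.0 = 4288828.9.
Remaining total for sector 2: 6595520.6 − 4288828.9 = 2306691.7.
Divide by its size: 2306691.7 / 51756 = 44.569... → 44.6.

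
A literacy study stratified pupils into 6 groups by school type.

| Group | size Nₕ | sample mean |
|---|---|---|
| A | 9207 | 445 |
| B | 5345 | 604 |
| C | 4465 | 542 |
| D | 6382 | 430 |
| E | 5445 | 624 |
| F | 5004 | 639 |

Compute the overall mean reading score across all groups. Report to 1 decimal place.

N = 9207 + 5345 + 4465 + 6382 + 5445 + 5004 = 35848.
Overall mean = Σ (Nₕ/N)·x̄ₕ — weight by population share, not a simple average.
Σ Nₕx̄ₕ = 9207·445 + 5345·604 + 4465·542 + 6382·430 + 5445·624 + 5004·639 = 4097115 + 3228380 + 2420030 + 2744260 + 3397680 + 3197556 = 19085021.
Divide by N: 19085021 / 35848 = 532.387... → 532.4.

532.4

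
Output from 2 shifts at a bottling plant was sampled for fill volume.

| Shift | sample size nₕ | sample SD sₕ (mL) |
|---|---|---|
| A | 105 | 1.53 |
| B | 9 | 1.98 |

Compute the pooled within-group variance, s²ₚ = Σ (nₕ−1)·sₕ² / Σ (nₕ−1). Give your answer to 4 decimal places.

A: (105−1)·1.53² = 104·2.3409 = 243.4536
B: (9−1)·1.98² = 8·3.9204 = 31.3632
Numerator = 274.8168; denominator = Σ(nₕ−1) = 112.
s²ₚ = 274.8168/112 = 2.453721... → 2.4537.

2.4537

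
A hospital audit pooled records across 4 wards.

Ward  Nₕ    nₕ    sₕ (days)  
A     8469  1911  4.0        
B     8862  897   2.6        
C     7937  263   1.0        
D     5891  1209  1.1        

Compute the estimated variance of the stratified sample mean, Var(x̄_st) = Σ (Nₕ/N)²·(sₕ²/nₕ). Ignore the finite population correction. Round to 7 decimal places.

0.0015106

N = 31159; Wₕ = Nₕ/N.
ward A: (8469/31159)²·4.0²/1911 = 0.0006185240
ward B: (8862/31159)²·2.6²/897 = 0.0006096081
ward C: (7937/31159)²·1.0²/263 = 0.0002467118
ward D: (5891/31159)²·1.1²/1209 = 0.0000357742
Sum = 0.0015106181 → 0.0015106.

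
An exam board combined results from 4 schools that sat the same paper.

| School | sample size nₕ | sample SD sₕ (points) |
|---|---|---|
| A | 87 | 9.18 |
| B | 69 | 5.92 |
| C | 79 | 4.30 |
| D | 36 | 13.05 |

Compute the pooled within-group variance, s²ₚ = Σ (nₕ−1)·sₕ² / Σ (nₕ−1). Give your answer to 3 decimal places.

Degrees of freedom: 86 + 68 + 78 + 35 = 267.
Σ(nₕ−1)sₕ² = 86·84.2724 + 68·35.0464 + 78·18.49 + 35·170.3025 = 17033.3891.
s²ₚ = 17033.3891 / 267 = 63.79546... → 63.795.

63.795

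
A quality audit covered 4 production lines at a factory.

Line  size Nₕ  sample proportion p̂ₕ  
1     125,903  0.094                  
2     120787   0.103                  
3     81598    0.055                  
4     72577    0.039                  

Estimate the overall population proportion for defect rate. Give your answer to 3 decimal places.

0.079

Wₕ = Nₕ/N with N = 400865: 0.3141, 0.3013, 0.2036, 0.1811.
p̂_st = 0.3141·0.094 + 0.3013·0.103 + 0.2036·0.055 + 0.1811·0.039 ≈ 0.07882... → 0.079.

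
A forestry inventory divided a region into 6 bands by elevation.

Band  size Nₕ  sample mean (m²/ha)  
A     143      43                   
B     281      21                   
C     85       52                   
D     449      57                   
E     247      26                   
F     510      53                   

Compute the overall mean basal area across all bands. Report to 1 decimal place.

x̄_st = (Σ Nₕx̄ₕ) / (Σ Nₕ) = (143·43 + 281·21 + 85·52 + 449·57 + 247·26 + 510·53) / 1715
= 75515 / 1715 = 44.032... → 44.0.

44.0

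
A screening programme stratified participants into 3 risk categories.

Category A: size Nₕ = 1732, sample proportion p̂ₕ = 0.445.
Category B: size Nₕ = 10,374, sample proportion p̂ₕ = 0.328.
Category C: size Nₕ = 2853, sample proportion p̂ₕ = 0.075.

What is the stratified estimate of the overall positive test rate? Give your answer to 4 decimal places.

0.2933

N = 1732 + 10374 + 2853 = 14959.
Overall proportion = Σ (Nₕ/N)·p̂ₕ.
Σ Nₕp̂ₕ = 770.74 + 3402.672 + 213.975 = 4387.387.
4387.387 / 14959 = 0.293294... → 0.2933.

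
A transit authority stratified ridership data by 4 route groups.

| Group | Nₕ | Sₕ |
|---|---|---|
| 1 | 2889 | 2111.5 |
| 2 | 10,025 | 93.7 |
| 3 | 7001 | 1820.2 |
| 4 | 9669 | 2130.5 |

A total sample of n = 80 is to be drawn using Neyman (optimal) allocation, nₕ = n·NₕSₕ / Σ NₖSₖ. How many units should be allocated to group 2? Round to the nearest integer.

1: NₕSₕ = 2889·2111.5 = 6100123.5
2: NₕSₕ = 10025·93.7 = 939342.5
3: NₕSₕ = 7001·1820.2 = 12743220.2
4: NₕSₕ = 9669·2130.5 = 20599804.5
Σ NₕSₕ = 40382490.7.
n_2 = 80·939342.5/40382490.7 = 1.861... → 2.

2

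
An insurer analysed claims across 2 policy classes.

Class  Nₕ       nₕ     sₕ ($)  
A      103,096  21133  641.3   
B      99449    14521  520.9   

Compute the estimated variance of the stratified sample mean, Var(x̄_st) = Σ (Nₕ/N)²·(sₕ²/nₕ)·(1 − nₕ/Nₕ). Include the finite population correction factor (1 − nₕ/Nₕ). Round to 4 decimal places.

N = 202545; Wₕ = Nₕ/N.
class A: (103096/202545)²·641.3²/21133·(1 − 21133/103096) = 4.0084635
class B: (99449/202545)²·520.9²/14521·(1 − 14521/99449) = 3.8469846
Sum = 7.8554482 → 7.8554.

7.8554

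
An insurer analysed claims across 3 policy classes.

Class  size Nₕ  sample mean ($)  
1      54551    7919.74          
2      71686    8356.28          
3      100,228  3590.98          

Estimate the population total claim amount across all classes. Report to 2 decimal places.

1390974768.26

Population total = Σ Nₕ·x̄ₕ (each stratum's size times its mean).
54551·7919.74 + 71686·8356.28 + 100228·3590.98 = 432029736.74 + 599028288.08 + 359916743.44 = 1390974768.26.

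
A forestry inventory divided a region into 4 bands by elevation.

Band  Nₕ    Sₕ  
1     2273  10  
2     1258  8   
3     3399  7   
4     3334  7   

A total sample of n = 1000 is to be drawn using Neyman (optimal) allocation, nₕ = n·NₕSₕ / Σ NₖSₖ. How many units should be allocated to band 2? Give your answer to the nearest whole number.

1: NₕSₕ = 2273·10 = 22730
2: NₕSₕ = 1258·8 = 10064
3: NₕSₕ = 3399·7 = 23793
4: NₕSₕ = 3334·7 = 23338
Σ NₕSₕ = 79925.
n_2 = 1000·10064/79925 = 125.918... → 126.

126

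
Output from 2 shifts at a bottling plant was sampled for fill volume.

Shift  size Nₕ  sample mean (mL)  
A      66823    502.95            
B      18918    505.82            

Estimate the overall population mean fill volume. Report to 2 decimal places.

503.58

N = 85741; weights Wₕ = Nₕ/N = (0.7794, 0.2206).
x̄_st = Σ Wₕ·x̄ₕ = 0.7794·502.95 + 0.2206·505.82 ≈ 503.5832...
→ 503.58.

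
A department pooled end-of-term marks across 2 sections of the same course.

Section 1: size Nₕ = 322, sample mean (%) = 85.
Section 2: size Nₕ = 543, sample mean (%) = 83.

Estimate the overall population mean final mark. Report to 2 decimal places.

N = 322 + 543 = 865.
Weight each subgroup mean by Nₕ/N and sum.
Σ Nₕx̄ₕ = 322·85 + 543·83 = 27370 + 45069 = 72439.
Divide by N: 72439 / 865 = 83.7445... → 83.74.

83.74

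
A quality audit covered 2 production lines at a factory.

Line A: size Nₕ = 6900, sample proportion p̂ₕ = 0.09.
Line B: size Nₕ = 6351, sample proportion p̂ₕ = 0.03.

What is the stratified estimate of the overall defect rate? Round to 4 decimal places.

N = 6900 + 6351 = 13251.
Overall proportion = Σ (Nₕ/N)·p̂ₕ.
Σ Nₕp̂ₕ = 621 + 190.53 = 811.53.
811.53 / 13251 = 0.061243... → 0.0612.

0.0612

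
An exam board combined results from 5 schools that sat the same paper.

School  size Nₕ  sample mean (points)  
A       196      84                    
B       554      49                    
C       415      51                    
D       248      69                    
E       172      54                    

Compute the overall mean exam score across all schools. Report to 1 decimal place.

57.5

x̄_st = (Σ Nₕx̄ₕ) / (Σ Nₕ) = (196·84 + 554·49 + 415·51 + 248·69 + 172·54) / 1585
= 91175 / 1585 = 57.524... → 57.5.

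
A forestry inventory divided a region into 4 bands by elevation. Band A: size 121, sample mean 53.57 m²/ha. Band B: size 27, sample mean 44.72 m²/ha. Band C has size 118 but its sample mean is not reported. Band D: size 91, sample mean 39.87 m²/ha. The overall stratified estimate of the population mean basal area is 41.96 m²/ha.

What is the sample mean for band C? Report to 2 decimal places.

31.04

N = 121 + 27 + 118 + 91 = 357.
Overall total = μ·N = 41.96·357 = 14979.72.
Subtract the known strata: 121·53.57 + 27·44.72 + 91·39.87 = 11317.58.
Remaining total for band C: 14979.72 − 11317.58 = 3662.14.
Divide by its size: 3662.14 / 118 = 31.0351... → 31.04.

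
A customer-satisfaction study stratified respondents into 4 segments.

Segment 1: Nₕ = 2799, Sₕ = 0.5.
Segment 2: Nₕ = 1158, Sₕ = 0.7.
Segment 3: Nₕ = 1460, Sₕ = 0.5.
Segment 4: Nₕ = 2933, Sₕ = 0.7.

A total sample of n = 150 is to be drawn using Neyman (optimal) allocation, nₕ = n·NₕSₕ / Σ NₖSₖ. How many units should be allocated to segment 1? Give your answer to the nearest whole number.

1: NₕSₕ = 2799·0.5 = 1399.5
2: NₕSₕ = 1158·0.7 = 810.6
3: NₕSₕ = 1460·0.5 = 730
4: NₕSₕ = 2933·0.7 = 2053.1
Σ NₕSₕ = 4993.2.
n_1 = 150·1399.5/4993.2 = 42.042... → 42.

42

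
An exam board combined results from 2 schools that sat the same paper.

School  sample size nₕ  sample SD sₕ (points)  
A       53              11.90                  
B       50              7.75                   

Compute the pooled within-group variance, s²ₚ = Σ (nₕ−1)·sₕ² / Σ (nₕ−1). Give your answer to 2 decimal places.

102.05

A: (53−1)·11.90² = 52·141.61 = 7363.72
B: (50−1)·7.75² = 49·60.0625 = 2943.0625
Numerator = 10306.7825; denominator = Σ(nₕ−1) = 101.
s²ₚ = 10306.7825/101 = 102.0474... → 102.05.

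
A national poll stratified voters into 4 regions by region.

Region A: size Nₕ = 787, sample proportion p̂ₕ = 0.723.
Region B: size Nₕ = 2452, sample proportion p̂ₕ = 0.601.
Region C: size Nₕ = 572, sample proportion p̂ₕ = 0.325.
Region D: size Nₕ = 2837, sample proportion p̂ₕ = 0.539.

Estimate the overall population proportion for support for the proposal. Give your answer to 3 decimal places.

Wₕ = Nₕ/N with N = 6648: 0.1184, 0.3688, 0.0860, 0.4267.
p̂_st = 0.1184·0.723 + 0.3688·0.601 + 0.0860·0.325 + 0.4267·0.539 ≈ 0.56524... → 0.565.

0.565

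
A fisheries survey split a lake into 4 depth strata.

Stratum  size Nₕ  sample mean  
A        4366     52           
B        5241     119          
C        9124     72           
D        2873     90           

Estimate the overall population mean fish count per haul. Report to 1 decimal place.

81.8

x̄_st = (Σ Nₕx̄ₕ) / (Σ Nₕ) = (4366·52 + 5241·119 + 9124·72 + 2873·90) / 21604
= 1766209 / 21604 = 81.754... → 81.8.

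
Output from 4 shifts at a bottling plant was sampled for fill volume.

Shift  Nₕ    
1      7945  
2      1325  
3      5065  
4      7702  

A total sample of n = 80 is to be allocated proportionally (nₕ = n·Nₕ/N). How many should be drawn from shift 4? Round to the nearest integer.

Share of shift 4 = 7702/22037 = 0.34950.
Allocate 80 × 0.34950 = 27.960... → 28.

28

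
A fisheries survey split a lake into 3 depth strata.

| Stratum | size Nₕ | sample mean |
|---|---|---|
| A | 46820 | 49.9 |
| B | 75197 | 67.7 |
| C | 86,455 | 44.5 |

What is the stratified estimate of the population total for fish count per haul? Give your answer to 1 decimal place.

A: 46820·49.9 = 2336318
B: 75197·67.7 = 5090836.9
C: 86455·44.5 = 3847247.5
τ̂ = Σ Nₕx̄ₕ = 11274402.4.

11274402.4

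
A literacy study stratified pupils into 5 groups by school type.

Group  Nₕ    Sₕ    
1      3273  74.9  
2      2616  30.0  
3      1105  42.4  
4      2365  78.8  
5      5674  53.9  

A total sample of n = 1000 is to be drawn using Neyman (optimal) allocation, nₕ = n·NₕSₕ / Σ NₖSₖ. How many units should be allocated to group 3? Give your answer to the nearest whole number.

1: NₕSₕ = 3273·74.9 = 245147.7
2: NₕSₕ = 2616·30.0 = 78480
3: NₕSₕ = 1105·42.4 = 46852
4: NₕSₕ = 2365·78.8 = 186362
5: NₕSₕ = 5674·53.9 = 305828.6
Σ NₕSₕ = 862670.3.
n_3 = 1000·46852/862670.3 = 54.310... → 54.

54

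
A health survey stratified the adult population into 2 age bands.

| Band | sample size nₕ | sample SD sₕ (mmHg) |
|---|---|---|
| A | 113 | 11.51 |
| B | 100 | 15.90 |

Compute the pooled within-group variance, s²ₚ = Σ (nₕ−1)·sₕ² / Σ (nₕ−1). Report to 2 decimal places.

A: (113−1)·11.51² = 112·132.4801 = 14837.7712
B: (100−1)·15.90² = 99·252.81 = 25028.19
Numerator = 39865.9612; denominator = Σ(nₕ−1) = 211.
s²ₚ = 39865.9612/211 = 188.9382... → 188.94.

188.94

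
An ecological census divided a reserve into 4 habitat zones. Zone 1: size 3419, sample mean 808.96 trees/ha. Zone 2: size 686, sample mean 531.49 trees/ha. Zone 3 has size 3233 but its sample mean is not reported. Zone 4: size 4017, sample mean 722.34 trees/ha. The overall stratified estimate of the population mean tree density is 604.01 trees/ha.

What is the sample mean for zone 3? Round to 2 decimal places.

255.63

N = 3419 + 686 + 3233 + 4017 = 11355.
Overall total = μ·N = 604.01·11355 = 6858533.55.
Subtract the known strata: 3419·808.96 + 686·531.49 + 4017·722.34 = 6032076.16.
Remaining total for zone 3: 6858533.55 − 6032076.16 = 826457.39.
Divide by its size: 826457.39 / 3233 = 255.6317... → 255.63.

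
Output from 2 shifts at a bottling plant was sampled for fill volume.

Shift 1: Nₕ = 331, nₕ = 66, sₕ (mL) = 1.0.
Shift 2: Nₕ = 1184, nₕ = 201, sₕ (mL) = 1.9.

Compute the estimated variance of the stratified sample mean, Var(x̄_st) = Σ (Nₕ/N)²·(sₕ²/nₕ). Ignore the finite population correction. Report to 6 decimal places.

N = 1515; Wₕ = Nₕ/N.
shift 1: (331/1515)²·1.0²/66 = 0.000723247
shift 2: (1184/1515)²·1.9²/201 = 0.010969562
Sum = 0.011692809 → 0.011693.

0.011693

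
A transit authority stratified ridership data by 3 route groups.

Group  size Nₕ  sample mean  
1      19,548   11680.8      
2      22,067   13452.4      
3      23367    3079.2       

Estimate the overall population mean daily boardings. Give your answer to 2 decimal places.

9189.35

x̄_st = (Σ Nₕx̄ₕ) / (Σ Nₕ) = (19548·11680.8 + 22067·13452.4 + 23367·3079.2) / 64982
= 597142055.6 / 64982 = 9189.3456... → 9189.35.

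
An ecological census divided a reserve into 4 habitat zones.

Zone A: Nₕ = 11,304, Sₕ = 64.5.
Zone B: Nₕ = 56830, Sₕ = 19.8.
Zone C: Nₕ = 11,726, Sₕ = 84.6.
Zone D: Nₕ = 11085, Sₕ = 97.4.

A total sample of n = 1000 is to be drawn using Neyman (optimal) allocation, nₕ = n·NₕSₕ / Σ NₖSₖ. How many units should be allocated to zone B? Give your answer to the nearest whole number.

287

A: NₕSₕ = 11304·64.5 = 729108
B: NₕSₕ = 56830·19.8 = 1125234
C: NₕSₕ = 11726·84.6 = 992019.6
D: NₕSₕ = 11085·97.4 = 1079679
Σ NₕSₕ = 3926040.6.
n_B = 1000·1125234/3926040.6 = 286.608... → 287.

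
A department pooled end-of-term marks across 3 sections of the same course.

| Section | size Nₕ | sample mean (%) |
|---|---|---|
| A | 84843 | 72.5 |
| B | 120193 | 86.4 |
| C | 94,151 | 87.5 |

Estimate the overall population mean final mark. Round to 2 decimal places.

82.80

x̄_st = (Σ Nₕx̄ₕ) / (Σ Nₕ) = (84843·72.5 + 120193·86.4 + 94151·87.5) / 299187
= 24774005.2 / 299187 = 82.8044... → 82.80.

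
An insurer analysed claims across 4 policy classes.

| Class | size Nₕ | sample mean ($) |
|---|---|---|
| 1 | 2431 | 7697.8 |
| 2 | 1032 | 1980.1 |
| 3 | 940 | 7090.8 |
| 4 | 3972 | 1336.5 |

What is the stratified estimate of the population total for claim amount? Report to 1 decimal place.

32730745.0

Population total = Σ Nₕ·x̄ₕ (each stratum's size times its mean).
2431·7697.8 + 1032·1980.1 + 940·7090.8 + 3972·1336.5 = 18713351.8 + 2043463.2 + 6665352 + 5308578 = 32730745.0.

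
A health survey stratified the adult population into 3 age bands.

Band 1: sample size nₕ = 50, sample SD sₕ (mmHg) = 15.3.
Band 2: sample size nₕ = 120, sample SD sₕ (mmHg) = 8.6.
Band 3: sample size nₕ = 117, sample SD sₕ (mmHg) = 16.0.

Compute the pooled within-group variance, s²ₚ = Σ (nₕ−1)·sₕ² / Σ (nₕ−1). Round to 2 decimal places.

Degrees of freedom: 49 + 119 + 116 = 284.
Σ(nₕ−1)sₕ² = 49·234.09 + 119·73.96 + 116·256 = 49967.65.
s²ₚ = 49967.65 / 284 = 175.9424... → 175.94.

175.94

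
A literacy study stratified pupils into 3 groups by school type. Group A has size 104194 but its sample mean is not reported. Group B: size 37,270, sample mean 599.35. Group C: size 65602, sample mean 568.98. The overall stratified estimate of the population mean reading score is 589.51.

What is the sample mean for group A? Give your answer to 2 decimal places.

Σ Nₕx̄ₕ = N·μ, so 104194·x̄_A = 207066·589.51 − (37270·599.35 + 65602·568.98).
= 122067477.66 − 59664000.46 = 62403477.2.
x̄_A = 62403477.2 / 104194 = 598.9162... → 598.92.

598.92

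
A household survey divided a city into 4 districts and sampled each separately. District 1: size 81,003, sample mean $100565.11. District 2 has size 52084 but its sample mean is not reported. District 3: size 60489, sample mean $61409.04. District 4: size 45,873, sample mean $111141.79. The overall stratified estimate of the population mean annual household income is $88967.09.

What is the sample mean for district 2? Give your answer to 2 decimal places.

N = 81003 + 52084 + 60489 + 45873 = 239449.
Overall total = μ·N = 88967.09·239449 = 21303080733.41.
Subtract the known strata: 81003·100565.11 + 60489·61409.04 + 45873·111141.79 = 16959054358.56.
Remaining total for district 2: 21303080733.41 − 16959054358.56 = 4344026374.85.
Divide by its size: 4344026374.85 / 52084 = 83404.2388... → 83404.24.

83404.24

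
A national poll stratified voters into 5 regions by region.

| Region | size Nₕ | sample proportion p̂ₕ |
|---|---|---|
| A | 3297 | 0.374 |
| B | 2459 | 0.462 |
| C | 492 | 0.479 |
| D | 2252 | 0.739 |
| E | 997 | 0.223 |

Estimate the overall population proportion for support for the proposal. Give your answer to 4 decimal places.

Wₕ = Nₕ/N with N = 9497: 0.3472, 0.2589, 0.0518, 0.2371, 0.1050.
p̂_st = 0.3472·0.374 + 0.2589·0.462 + 0.0518·0.479 + 0.2371·0.739 + 0.1050·0.223 ≈ 0.472924... → 0.4729.

0.4729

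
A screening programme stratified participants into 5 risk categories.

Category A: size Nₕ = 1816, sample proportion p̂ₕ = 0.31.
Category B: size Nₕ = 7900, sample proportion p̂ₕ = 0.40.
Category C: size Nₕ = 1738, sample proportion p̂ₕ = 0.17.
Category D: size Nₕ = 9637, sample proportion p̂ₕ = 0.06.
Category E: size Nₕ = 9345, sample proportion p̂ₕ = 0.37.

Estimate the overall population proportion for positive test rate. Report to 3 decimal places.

0.265

N = 1816 + 7900 + 1738 + 9637 + 9345 = 30436.
Overall proportion = Σ (Nₕ/N)·p̂ₕ.
Σ Nₕp̂ₕ = 562.96 + 3160 + 295.46 + 578.22 + 3457.65 = 8054.29.
8054.29 / 30436 = 0.26463... → 0.265.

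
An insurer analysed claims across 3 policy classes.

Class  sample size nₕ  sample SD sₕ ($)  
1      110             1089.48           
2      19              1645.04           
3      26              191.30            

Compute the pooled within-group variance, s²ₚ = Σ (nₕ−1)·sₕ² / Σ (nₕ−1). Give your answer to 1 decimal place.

1: (110−1)·1089.48² = 109·1186966.6704 = 129379367.0736
2: (19−1)·1645.04² = 18·2706156.6016 = 48710818.8288
3: (26−1)·191.30² = 25·36595.69 = 914892.25
Numerator = 179005078.1524; denominator = Σ(nₕ−1) = 152.
s²ₚ = 179005078.1524/152 = 1177664.988... → 1177665.0.

1177665.0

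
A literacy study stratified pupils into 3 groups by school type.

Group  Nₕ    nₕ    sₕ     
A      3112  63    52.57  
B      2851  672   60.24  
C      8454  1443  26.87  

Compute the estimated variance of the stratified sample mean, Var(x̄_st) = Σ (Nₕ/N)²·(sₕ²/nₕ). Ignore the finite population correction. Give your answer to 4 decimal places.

N = 14417. Term for each stratum: Wₕ²sₕ²/nₕ.
Var(x̄_st) = 2.0439242 + 0.2111764 + 0.1720456 = 2.4271462 → 2.4271.

2.4271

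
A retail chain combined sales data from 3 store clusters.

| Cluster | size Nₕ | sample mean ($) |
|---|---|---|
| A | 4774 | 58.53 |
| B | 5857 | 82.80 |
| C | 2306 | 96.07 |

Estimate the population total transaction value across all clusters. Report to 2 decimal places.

A: 4774·58.53 = 279422.22
B: 5857·82.80 = 484959.6
C: 2306·96.07 = 221537.42
τ̂ = Σ Nₕx̄ₕ = 985919.24.

985919.24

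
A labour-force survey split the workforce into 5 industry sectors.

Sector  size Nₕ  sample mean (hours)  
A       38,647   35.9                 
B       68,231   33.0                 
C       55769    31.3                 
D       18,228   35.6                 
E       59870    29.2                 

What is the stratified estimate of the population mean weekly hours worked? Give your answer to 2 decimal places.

32.32

x̄_st = (Σ Nₕx̄ₕ) / (Σ Nₕ) = (38647·35.9 + 68231·33.0 + 55769·31.3 + 18228·35.6 + 59870·29.2) / 240745
= 7781740.8 / 240745 = 32.3236... → 32.32.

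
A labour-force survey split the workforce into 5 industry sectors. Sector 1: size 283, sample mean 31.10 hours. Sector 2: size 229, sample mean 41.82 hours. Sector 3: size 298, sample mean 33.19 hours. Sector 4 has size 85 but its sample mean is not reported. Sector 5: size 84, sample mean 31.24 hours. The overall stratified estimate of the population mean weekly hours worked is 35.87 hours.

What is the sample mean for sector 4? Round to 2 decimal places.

N = 283 + 229 + 298 + 85 + 84 = 979.
Overall total = μ·N = 35.87·979 = 35116.73.
Subtract the known strata: 283·31.10 + 229·41.82 + 298·33.19 + 84·31.24 = 30892.86.
Remaining total for sector 4: 35116.73 − 30892.86 = 4223.87.
Divide by its size: 4223.87 / 85 = 49.6926... → 49.69.

49.69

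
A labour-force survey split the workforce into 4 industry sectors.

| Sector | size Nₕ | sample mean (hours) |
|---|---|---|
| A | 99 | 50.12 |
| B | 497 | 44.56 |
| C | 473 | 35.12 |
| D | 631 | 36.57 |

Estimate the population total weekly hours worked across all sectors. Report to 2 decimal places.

66795.63

Estimate total by summing Nₕ·x̄ₕ over strata.
99·50.12 + 497·44.56 + 473·35.12 + 631·36.57 = 4961.88 + 22146.32 + 16611.76 + 23075.67 = 66795.63.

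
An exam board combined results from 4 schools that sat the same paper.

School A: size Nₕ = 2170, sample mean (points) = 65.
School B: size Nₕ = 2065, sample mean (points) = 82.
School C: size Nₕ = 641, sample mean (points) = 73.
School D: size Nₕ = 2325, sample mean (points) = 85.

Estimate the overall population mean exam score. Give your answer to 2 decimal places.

77.04

N = 2170 + 2065 + 641 + 2325 = 7201.
Weight each subgroup mean by Nₕ/N and sum.
Σ Nₕx̄ₕ = 2170·65 + 2065·82 + 641·73 + 2325·85 = 141050 + 169330 + 46793 + 197625 = 554798.
Divide by N: 554798 / 7201 = 77.0446... → 77.04.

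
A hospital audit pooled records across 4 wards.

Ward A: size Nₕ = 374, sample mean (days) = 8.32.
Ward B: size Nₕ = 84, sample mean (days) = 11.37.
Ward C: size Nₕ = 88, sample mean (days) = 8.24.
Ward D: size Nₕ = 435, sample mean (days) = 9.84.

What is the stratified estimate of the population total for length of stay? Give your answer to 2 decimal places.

Population total = Σ Nₕ·x̄ₕ (each stratum's size times its mean).
374·8.32 + 84·11.37 + 88·8.24 + 435·9.84 = 3111.68 + 955.08 + 725.12 + 4280.4 = 9072.28.

9072.28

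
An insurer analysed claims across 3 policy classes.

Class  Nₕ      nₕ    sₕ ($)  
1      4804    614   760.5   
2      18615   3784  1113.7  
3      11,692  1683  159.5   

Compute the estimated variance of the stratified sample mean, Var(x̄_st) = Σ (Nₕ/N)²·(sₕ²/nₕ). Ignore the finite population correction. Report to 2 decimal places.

N = 35111; Wₕ = Nₕ/N.
class 1: (4804/35111)²·760.5²/614 = 17.63395
class 2: (18615/35111)²·1113.7²/3784 = 92.13508
class 3: (11692/35111)²·159.5²/1683 = 1.67621
Sum = 111.44524 → 111.45.

111.45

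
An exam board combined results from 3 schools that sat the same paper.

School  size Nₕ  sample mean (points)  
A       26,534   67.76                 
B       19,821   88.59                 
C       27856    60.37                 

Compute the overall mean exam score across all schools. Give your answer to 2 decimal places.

70.55

x̄_st = (Σ Nₕx̄ₕ) / (Σ Nₕ) = (26534·67.76 + 19821·88.59 + 27856·60.37) / 74211
= 5235552.95 / 74211 = 70.5496... → 70.55.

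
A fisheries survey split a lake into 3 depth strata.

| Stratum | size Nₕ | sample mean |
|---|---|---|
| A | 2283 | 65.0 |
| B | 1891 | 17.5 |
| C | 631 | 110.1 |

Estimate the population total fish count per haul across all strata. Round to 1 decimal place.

Estimate total by summing Nₕ·x̄ₕ over strata.
2283·65.0 + 1891·17.5 + 631·110.1 = 148395 + 33092.5 + 69473.1 = 250960.6.

250960.6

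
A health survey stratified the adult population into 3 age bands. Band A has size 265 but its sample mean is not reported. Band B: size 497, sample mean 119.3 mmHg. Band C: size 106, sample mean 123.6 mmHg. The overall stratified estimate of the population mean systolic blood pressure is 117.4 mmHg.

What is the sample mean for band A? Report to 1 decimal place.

Σ Nₕx̄ₕ = N·μ, so 265·x̄_A = 868·117.4 − (497·119.3 + 106·123.6).
= 101903.2 − 72393.7 = 29509.5.
x̄_A = 29509.5 / 265 = 111.357... → 111.4.

111.4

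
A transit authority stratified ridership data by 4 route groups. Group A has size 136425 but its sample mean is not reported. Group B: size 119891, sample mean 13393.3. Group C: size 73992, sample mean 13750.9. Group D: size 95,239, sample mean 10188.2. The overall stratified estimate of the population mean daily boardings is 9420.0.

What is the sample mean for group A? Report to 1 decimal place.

N = 136425 + 119891 + 73992 + 95239 = 425547.
Overall total = μ·N = 9420.0·425547 = 4008652740.
Subtract the known strata: 119891·13393.3 + 73992·13750.9 + 95239·10188.2 = 3593506702.9.
Remaining total for group A: 4008652740 − 3593506702.9 = 415146037.1.
Divide by its size: 415146037.1 / 136425 = 3043.035... → 3043.0.

3043.0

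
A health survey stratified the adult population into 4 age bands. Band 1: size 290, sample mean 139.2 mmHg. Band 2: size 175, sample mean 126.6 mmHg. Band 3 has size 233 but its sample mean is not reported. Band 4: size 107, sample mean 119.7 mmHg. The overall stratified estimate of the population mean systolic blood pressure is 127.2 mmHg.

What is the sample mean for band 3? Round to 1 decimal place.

116.2

N = 290 + 175 + 233 + 107 = 805.
Overall total = μ·N = 127.2·805 = 102396.
Subtract the known strata: 290·139.2 + 175·126.6 + 107·119.7 = 75330.9.
Remaining total for band 3: 102396 − 75330.9 = 27065.1.
Divide by its size: 27065.1 / 233 = 116.159... → 116.2.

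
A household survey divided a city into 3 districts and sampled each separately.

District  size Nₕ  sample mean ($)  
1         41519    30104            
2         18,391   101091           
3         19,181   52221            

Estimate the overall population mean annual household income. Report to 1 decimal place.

51974.4

N = 79091; weights Wₕ = Nₕ/N = (0.5250, 0.2325, 0.2425).
x̄_st = Σ Wₕ·x̄ₕ = 0.5250·30104 + 0.2325·101091 + 0.2425·52221 ≈ 51974.353...
→ 51974.4.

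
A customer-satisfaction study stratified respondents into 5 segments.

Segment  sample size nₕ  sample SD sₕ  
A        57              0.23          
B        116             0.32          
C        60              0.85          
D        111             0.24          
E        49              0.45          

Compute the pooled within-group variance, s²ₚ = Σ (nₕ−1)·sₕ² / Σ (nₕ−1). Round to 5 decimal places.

Degrees of freedom: 56 + 115 + 59 + 110 + 48 = 388.
Σ(nₕ−1)sₕ² = 56·0.0529 + 115·0.1024 + 59·0.7225 + 110·0.0576 + 48·0.2025 = 73.4219.
s²ₚ = 73.4219 / 388 = 0.1892317... → 0.18923.

0.18923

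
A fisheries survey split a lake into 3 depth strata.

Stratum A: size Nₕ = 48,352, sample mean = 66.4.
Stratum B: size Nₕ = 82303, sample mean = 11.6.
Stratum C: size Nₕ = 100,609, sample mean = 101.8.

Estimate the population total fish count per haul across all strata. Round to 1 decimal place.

14407283.8

A: 48352·66.4 = 3210572.8
B: 82303·11.6 = 954714.8
C: 100609·101.8 = 10241996.2
τ̂ = Σ Nₕx̄ₕ = 14407283.8.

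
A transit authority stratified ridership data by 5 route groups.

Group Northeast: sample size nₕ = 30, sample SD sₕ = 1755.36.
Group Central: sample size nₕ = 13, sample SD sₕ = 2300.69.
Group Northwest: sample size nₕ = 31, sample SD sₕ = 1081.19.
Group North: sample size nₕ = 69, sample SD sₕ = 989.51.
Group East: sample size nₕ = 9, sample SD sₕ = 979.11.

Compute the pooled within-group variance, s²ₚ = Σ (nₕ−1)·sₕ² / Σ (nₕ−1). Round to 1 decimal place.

1783637.5

Degrees of freedom: 29 + 12 + 30 + 68 + 8 = 147.
Σ(nₕ−1)sₕ² = 29·3081288.7296 + 12·5293174.4761 + 30·1168971.8161 + 68·979130.0401 + 8·958656.3921 = 262194715.2182.
s²ₚ = 262194715.2182 / 147 = 1783637.518... → 1783637.5.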